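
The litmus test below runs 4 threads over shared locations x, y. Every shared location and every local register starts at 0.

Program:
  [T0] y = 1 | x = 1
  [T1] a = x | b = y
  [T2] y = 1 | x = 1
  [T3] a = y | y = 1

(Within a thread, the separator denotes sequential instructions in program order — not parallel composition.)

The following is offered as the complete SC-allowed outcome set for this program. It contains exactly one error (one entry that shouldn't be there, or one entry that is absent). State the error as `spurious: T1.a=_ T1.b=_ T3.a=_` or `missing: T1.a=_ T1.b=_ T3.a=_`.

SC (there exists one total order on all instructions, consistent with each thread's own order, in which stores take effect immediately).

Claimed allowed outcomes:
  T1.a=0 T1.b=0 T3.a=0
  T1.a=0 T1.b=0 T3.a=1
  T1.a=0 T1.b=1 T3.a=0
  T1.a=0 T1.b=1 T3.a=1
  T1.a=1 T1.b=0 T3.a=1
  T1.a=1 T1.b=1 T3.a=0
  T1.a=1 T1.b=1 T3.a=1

spurious: T1.a=1 T1.b=0 T3.a=1

outcome vector order: (T1.a,T1.b,T3.a)
SC (6): 0/0/0, 0/0/1, 0/1/0, 0/1/1, 1/1/0, 1/1/1
claimed∖SC = {1/0/1}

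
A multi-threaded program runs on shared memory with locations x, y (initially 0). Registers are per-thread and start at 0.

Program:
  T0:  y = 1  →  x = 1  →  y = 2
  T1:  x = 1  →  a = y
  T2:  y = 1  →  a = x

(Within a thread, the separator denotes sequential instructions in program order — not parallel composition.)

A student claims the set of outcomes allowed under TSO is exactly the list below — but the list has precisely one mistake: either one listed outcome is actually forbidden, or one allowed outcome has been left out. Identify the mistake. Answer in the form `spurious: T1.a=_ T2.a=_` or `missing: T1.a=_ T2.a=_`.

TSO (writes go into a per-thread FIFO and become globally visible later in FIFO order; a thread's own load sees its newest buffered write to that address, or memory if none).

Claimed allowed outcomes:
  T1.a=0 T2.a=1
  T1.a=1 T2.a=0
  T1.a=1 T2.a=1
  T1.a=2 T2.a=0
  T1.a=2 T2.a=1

missing: T1.a=0 T2.a=0

outcome vector order: (T1.a,T2.a)
[TSO] allowed = {0/0, 0/1, 1/0, 1/1, 2/0, 2/1}
TSO∖claimed = {0/0}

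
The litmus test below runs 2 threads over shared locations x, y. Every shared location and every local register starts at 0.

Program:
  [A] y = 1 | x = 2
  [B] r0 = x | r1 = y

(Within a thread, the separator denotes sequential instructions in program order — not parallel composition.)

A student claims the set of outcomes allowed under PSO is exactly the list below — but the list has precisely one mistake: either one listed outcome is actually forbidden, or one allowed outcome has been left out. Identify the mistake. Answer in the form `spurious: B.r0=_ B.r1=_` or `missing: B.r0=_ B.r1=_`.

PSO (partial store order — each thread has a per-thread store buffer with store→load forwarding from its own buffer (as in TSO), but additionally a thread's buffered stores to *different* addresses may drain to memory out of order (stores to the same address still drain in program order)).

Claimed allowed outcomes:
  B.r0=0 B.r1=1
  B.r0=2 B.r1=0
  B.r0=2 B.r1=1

missing: B.r0=0 B.r1=0

outcome vector order: (B.r0,B.r1)
PSO: 4 outcomes — {0/0; 0/1; 2/0; 2/1}
PSO∖claimed = {0/0}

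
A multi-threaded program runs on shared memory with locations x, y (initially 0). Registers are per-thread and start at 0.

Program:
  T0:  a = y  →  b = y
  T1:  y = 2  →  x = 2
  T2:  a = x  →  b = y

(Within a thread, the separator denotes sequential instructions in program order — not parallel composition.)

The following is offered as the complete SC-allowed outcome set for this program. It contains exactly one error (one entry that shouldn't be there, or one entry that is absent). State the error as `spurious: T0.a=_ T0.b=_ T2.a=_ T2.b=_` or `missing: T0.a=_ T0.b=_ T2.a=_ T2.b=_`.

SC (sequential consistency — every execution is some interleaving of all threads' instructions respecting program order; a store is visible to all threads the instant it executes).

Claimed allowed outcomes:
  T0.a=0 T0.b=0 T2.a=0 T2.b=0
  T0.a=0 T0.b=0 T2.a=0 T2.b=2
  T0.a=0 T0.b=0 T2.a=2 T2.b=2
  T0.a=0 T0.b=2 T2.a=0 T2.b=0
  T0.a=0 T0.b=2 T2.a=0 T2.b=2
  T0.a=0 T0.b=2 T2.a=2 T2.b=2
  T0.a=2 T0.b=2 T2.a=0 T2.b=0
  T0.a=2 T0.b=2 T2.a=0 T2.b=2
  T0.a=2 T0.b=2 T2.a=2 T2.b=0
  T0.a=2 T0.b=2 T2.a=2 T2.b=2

outcome vector order: (T0.a,T0.b,T2.a,T2.b)
[SC] allowed = {0/0/0/0; 0/0/0/2; 0/0/2/2; 0/2/0/0; 0/2/0/2; 0/2/2/2; 2/2/0/0; 2/2/0/2; 2/2/2/2}
claimed∖SC = {2/2/2/0}

spurious: T0.a=2 T0.b=2 T2.a=2 T2.b=0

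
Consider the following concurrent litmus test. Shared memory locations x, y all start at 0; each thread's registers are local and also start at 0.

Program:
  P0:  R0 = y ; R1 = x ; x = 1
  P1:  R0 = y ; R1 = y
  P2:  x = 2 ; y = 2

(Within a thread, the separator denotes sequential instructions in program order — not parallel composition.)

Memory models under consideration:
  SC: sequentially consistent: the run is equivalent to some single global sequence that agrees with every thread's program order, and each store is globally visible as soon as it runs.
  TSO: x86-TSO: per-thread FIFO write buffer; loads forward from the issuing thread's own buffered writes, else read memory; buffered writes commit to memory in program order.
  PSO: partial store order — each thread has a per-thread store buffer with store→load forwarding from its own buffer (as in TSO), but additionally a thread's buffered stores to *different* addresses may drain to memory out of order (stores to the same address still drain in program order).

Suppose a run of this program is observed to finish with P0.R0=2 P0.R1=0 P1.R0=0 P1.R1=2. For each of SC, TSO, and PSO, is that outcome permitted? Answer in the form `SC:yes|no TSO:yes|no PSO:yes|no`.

outcome vector order: (P0.R0,P0.R1,P1.R0,P1.R1)
[SC] allowed = {(0,0,0,0); (0,0,0,2); (0,0,2,2); (0,2,0,0); (0,2,0,2); (0,2,2,2); (2,2,0,0); (2,2,0,2); (2,2,2,2)}
[TSO] allowed = {(0,0,0,0); (0,0,0,2); (0,0,2,2); (0,2,0,0); (0,2,0,2); (0,2,2,2); (2,2,0,0); (2,2,0,2); (2,2,2,2)}
[PSO] allowed = {(0,0,0,0); (0,0,0,2); (0,0,2,2); (0,2,0,0); (0,2,0,2); (0,2,2,2); (2,0,0,0); (2,0,0,2); (2,0,2,2); (2,2,0,0); (2,2,0,2); (2,2,2,2)}
target (2,0,0,2) ∈ {PSO}

SC:no TSO:no PSO:yes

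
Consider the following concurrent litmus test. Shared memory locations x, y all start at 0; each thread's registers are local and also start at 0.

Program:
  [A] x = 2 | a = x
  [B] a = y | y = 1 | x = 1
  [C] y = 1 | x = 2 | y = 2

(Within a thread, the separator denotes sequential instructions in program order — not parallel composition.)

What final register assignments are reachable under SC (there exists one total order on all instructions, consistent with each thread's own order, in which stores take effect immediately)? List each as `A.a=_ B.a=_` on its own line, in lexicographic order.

outcome vector order: (A.a,B.a)
|SC outcomes| = 6

A.a=1 B.a=0
A.a=1 B.a=1
A.a=1 B.a=2
A.a=2 B.a=0
A.a=2 B.a=1
A.a=2 B.a=2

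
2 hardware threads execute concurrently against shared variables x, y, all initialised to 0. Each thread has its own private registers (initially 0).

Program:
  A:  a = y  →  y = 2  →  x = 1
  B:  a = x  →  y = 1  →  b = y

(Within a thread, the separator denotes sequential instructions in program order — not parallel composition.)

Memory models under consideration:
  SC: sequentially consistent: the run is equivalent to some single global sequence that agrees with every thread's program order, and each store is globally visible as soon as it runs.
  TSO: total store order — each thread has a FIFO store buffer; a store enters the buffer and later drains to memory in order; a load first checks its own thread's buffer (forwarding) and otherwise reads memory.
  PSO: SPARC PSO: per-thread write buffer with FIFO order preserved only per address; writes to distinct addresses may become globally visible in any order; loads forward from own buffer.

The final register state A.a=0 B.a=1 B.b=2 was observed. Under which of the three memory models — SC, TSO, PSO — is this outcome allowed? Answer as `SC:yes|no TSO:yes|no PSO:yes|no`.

SC:no TSO:no PSO:yes

outcome vector order: (A.a,B.a,B.b)
SC (5): (0,0,1) (0,0,2) (0,1,1) (1,0,1) (1,0,2)
TSO (5): (0,0,1) (0,0,2) (0,1,1) (1,0,1) (1,0,2)
PSO (6): (0,0,1) (0,0,2) (0,1,1) (0,1,2) (1,0,1) (1,0,2)
target (0,1,2) ∈ {PSO}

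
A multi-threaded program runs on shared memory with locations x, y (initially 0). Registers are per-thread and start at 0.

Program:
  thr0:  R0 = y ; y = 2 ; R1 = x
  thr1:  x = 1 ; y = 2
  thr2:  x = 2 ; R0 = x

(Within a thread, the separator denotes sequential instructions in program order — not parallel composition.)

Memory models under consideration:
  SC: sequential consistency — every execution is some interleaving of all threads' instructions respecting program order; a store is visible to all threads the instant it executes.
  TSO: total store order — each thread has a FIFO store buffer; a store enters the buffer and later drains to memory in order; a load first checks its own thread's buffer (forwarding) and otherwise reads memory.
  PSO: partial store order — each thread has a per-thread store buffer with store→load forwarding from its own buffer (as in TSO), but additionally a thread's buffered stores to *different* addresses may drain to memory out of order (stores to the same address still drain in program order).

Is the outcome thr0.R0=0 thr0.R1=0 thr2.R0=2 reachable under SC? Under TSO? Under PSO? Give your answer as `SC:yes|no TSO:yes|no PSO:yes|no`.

outcome vector order: (thr0.R0,thr0.R1,thr2.R0)
SC (9): 001 002 011 012 021 022 211 212 222
TSO (9): 001 002 011 012 021 022 211 212 222
PSO (12): 001 002 011 012 021 022 201 202 211 212 221 222
target 002 ∈ {SC,TSO,PSO}

SC:yes TSO:yes PSO:yes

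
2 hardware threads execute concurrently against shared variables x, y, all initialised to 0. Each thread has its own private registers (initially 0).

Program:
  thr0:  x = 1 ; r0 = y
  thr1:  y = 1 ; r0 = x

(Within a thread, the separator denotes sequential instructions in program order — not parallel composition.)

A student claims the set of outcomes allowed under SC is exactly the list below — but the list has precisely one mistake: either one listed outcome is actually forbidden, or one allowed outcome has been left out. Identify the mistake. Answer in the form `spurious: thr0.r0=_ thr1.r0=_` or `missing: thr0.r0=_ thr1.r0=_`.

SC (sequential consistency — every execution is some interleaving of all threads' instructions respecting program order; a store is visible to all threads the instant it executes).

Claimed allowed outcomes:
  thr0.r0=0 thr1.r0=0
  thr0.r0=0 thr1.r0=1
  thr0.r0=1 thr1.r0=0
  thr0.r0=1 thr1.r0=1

spurious: thr0.r0=0 thr1.r0=0

outcome vector order: (thr0.r0,thr1.r0)
under SC → 01, 10, 11
claimed∖SC = {00}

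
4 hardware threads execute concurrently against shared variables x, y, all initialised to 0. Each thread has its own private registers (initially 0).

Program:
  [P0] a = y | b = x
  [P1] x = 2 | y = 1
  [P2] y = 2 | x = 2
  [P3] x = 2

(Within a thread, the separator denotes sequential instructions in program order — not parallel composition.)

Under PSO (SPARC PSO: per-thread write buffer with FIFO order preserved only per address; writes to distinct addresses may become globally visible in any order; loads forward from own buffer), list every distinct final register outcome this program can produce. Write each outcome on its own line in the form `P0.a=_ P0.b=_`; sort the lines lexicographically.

P0.a=0 P0.b=0
P0.a=0 P0.b=2
P0.a=1 P0.b=0
P0.a=1 P0.b=2
P0.a=2 P0.b=0
P0.a=2 P0.b=2

outcome vector order: (P0.a,P0.b)
|PSO outcomes| = 6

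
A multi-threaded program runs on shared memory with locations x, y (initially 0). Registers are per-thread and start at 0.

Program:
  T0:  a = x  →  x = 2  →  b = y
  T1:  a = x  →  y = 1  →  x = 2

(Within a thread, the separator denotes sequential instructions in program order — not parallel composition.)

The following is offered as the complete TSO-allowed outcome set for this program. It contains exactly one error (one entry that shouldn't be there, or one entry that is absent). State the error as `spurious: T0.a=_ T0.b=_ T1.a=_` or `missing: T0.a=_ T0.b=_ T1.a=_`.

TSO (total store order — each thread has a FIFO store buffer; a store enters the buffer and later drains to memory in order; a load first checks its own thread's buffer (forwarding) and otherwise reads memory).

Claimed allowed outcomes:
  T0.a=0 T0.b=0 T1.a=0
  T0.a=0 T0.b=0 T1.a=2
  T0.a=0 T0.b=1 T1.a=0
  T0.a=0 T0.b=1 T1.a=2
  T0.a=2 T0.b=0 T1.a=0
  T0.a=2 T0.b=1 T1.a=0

outcome vector order: (T0.a,T0.b,T1.a)
TSO (5): 0/0/0 0/0/2 0/1/0 0/1/2 2/1/0
claimed∖TSO = {2/0/0}

spurious: T0.a=2 T0.b=0 T1.a=0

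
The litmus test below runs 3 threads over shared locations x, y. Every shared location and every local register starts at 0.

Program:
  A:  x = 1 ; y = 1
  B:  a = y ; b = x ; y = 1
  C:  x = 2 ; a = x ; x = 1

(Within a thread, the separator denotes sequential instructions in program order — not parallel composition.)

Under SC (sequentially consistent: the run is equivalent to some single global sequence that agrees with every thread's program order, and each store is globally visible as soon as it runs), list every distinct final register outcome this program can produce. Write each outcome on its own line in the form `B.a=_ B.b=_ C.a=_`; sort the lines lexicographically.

outcome vector order: (B.a,B.b,C.a)
|SC outcomes| = 9

B.a=0 B.b=0 C.a=1
B.a=0 B.b=0 C.a=2
B.a=0 B.b=1 C.a=1
B.a=0 B.b=1 C.a=2
B.a=0 B.b=2 C.a=1
B.a=0 B.b=2 C.a=2
B.a=1 B.b=1 C.a=1
B.a=1 B.b=1 C.a=2
B.a=1 B.b=2 C.a=2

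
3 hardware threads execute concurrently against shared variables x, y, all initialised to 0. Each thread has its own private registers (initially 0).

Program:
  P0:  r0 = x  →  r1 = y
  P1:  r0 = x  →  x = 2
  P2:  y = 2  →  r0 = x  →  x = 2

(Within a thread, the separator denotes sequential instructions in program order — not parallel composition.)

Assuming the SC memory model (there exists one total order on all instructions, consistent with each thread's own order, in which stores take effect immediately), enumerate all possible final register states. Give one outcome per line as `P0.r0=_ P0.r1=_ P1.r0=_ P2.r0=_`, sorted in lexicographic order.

P0.r0=0 P0.r1=0 P1.r0=0 P2.r0=0
P0.r0=0 P0.r1=0 P1.r0=0 P2.r0=2
P0.r0=0 P0.r1=0 P1.r0=2 P2.r0=0
P0.r0=0 P0.r1=2 P1.r0=0 P2.r0=0
P0.r0=0 P0.r1=2 P1.r0=0 P2.r0=2
P0.r0=0 P0.r1=2 P1.r0=2 P2.r0=0
P0.r0=2 P0.r1=0 P1.r0=0 P2.r0=2
P0.r0=2 P0.r1=2 P1.r0=0 P2.r0=0
P0.r0=2 P0.r1=2 P1.r0=0 P2.r0=2
P0.r0=2 P0.r1=2 P1.r0=2 P2.r0=0

outcome vector order: (P0.r0,P0.r1,P1.r0,P2.r0)
|SC outcomes| = 10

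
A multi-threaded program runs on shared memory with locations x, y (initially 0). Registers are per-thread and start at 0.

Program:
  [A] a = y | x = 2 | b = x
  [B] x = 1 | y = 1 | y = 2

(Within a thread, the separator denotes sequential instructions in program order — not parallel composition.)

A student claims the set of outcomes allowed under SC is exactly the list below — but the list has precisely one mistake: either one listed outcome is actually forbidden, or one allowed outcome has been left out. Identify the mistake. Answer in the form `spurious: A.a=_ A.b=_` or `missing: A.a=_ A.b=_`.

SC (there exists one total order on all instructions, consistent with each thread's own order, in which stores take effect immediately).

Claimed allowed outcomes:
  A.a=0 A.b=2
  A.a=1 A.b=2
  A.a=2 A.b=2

missing: A.a=0 A.b=1

outcome vector order: (A.a,A.b)
[SC] allowed = {01, 02, 12, 22}
SC∖claimed = {01}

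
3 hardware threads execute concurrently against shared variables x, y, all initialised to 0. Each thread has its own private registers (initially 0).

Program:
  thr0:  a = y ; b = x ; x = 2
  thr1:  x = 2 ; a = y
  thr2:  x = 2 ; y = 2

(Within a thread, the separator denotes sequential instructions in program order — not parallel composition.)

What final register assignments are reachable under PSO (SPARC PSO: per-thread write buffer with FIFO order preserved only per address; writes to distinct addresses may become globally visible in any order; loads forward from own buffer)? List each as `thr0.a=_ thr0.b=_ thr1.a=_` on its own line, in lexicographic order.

outcome vector order: (thr0.a,thr0.b,thr1.a)
|PSO outcomes| = 8

thr0.a=0 thr0.b=0 thr1.a=0
thr0.a=0 thr0.b=0 thr1.a=2
thr0.a=0 thr0.b=2 thr1.a=0
thr0.a=0 thr0.b=2 thr1.a=2
thr0.a=2 thr0.b=0 thr1.a=0
thr0.a=2 thr0.b=0 thr1.a=2
thr0.a=2 thr0.b=2 thr1.a=0
thr0.a=2 thr0.b=2 thr1.a=2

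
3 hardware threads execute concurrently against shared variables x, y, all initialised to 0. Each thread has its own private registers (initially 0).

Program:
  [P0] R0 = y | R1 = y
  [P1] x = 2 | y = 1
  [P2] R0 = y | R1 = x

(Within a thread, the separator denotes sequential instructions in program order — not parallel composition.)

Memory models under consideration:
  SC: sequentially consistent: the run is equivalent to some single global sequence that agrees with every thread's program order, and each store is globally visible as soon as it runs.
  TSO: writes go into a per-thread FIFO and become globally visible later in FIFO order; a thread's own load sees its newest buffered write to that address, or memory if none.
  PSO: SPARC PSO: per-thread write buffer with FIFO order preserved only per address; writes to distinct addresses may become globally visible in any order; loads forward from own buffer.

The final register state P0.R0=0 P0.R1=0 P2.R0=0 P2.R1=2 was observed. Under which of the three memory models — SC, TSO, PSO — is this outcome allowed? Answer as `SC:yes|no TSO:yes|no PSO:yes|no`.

outcome vector order: (P0.R0,P0.R1,P2.R0,P2.R1)
SC: 9 outcomes — {0/0/0/0, 0/0/0/2, 0/0/1/2, 0/1/0/0, 0/1/0/2, 0/1/1/2, 1/1/0/0, 1/1/0/2, 1/1/1/2}
TSO: 9 outcomes — {0/0/0/0, 0/0/0/2, 0/0/1/2, 0/1/0/0, 0/1/0/2, 0/1/1/2, 1/1/0/0, 1/1/0/2, 1/1/1/2}
PSO: 12 outcomes — {0/0/0/0, 0/0/0/2, 0/0/1/0, 0/0/1/2, 0/1/0/0, 0/1/0/2, 0/1/1/0, 0/1/1/2, 1/1/0/0, 1/1/0/2, 1/1/1/0, 1/1/1/2}
target 0/0/0/2 ∈ {SC,TSO,PSO}

SC:yes TSO:yes PSO:yes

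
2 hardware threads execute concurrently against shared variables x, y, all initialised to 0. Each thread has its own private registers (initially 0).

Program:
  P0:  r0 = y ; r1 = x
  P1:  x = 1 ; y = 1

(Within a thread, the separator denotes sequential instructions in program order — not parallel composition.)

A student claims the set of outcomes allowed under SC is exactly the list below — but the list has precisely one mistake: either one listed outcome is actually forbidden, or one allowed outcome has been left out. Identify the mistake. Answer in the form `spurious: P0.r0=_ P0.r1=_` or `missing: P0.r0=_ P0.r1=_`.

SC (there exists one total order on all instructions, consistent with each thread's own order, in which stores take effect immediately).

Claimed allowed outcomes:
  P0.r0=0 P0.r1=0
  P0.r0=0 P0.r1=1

missing: P0.r0=1 P0.r1=1

outcome vector order: (P0.r0,P0.r1)
SC: 3 outcomes — {00; 01; 11}
SC∖claimed = {11}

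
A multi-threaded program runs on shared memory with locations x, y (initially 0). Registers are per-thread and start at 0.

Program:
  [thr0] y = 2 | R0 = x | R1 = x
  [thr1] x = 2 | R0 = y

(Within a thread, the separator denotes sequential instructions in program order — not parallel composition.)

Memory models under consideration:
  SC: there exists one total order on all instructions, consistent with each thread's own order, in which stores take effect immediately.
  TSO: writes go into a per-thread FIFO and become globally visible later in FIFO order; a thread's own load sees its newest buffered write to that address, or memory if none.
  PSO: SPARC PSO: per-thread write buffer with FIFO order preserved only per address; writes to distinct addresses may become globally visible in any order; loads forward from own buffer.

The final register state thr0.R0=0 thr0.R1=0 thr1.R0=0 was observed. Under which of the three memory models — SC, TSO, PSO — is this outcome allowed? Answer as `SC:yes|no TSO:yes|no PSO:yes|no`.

outcome vector order: (thr0.R0,thr0.R1,thr1.R0)
SC: 4 outcomes — {0/0/2; 0/2/2; 2/2/0; 2/2/2}
TSO: 6 outcomes — {0/0/0; 0/0/2; 0/2/0; 0/2/2; 2/2/0; 2/2/2}
PSO: 6 outcomes — {0/0/0; 0/0/2; 0/2/0; 0/2/2; 2/2/0; 2/2/2}
target 0/0/0 ∈ {TSO,PSO}

SC:no TSO:yes PSO:yes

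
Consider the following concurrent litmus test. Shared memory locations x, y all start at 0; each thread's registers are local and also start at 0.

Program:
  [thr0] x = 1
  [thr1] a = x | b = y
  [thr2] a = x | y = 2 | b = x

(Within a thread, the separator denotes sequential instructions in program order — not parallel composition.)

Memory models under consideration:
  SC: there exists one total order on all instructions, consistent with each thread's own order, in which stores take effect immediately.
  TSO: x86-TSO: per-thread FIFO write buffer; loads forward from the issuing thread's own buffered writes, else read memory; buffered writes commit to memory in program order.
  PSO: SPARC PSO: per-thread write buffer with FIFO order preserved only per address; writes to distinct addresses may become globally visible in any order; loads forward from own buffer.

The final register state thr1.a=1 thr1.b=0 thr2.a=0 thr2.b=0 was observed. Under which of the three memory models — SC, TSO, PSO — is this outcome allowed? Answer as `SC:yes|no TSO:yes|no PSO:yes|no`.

outcome vector order: (thr1.a,thr1.b,thr2.a,thr2.b)
SC: 11 outcomes — {<0 0 0 0>; <0 0 0 1>; <0 0 1 1>; <0 2 0 0>; <0 2 0 1>; <0 2 1 1>; <1 0 0 1>; <1 0 1 1>; <1 2 0 0>; <1 2 0 1>; <1 2 1 1>}
TSO: 12 outcomes — {<0 0 0 0>; <0 0 0 1>; <0 0 1 1>; <0 2 0 0>; <0 2 0 1>; <0 2 1 1>; <1 0 0 0>; <1 0 0 1>; <1 0 1 1>; <1 2 0 0>; <1 2 0 1>; <1 2 1 1>}
PSO: 12 outcomes — {<0 0 0 0>; <0 0 0 1>; <0 0 1 1>; <0 2 0 0>; <0 2 0 1>; <0 2 1 1>; <1 0 0 0>; <1 0 0 1>; <1 0 1 1>; <1 2 0 0>; <1 2 0 1>; <1 2 1 1>}
target <1 0 0 0> ∈ {TSO,PSO}

SC:no TSO:yes PSO:yes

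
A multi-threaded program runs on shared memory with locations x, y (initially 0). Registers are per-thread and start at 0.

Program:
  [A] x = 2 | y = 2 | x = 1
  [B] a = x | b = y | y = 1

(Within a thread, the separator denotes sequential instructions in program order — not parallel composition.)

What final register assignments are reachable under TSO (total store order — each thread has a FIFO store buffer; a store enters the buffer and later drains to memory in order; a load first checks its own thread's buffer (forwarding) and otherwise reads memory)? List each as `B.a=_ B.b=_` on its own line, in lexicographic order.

B.a=0 B.b=0
B.a=0 B.b=2
B.a=1 B.b=2
B.a=2 B.b=0
B.a=2 B.b=2

outcome vector order: (B.a,B.b)
|TSO outcomes| = 5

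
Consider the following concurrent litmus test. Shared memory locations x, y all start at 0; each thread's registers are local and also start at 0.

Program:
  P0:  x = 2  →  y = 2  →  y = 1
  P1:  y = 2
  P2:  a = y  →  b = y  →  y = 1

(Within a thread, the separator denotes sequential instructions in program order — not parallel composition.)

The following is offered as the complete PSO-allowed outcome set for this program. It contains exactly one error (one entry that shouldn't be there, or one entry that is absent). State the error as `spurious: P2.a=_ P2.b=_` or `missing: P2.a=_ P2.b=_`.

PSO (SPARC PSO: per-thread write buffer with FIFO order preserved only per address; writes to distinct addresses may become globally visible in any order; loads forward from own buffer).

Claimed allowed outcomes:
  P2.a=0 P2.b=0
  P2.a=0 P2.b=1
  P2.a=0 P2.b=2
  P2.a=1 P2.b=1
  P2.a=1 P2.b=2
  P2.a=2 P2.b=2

outcome vector order: (P2.a,P2.b)
under PSO → 00, 01, 02, 11, 12, 21, 22
PSO∖claimed = {21}

missing: P2.a=2 P2.b=1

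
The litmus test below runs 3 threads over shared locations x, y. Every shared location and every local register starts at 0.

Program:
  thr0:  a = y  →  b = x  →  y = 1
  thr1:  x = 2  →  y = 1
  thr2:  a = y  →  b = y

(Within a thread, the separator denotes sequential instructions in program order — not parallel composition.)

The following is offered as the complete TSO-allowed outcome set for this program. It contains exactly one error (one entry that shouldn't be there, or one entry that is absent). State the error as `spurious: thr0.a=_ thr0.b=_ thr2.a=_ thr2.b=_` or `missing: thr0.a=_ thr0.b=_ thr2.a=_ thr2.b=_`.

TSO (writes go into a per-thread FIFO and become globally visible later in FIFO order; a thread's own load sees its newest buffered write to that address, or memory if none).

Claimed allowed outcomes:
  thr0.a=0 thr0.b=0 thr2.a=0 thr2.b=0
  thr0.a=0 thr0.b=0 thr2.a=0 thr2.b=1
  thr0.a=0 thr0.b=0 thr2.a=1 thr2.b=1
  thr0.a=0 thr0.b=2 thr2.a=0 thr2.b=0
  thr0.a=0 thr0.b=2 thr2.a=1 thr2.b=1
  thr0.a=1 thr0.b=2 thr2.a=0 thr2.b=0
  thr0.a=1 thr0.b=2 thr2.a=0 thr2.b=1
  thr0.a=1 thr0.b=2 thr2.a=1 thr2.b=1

outcome vector order: (thr0.a,thr0.b,thr2.a,thr2.b)
TSO (9): (0,0,0,0) (0,0,0,1) (0,0,1,1) (0,2,0,0) (0,2,0,1) (0,2,1,1) (1,2,0,0) (1,2,0,1) (1,2,1,1)
TSO∖claimed = {(0,2,0,1)}

missing: thr0.a=0 thr0.b=2 thr2.a=0 thr2.b=1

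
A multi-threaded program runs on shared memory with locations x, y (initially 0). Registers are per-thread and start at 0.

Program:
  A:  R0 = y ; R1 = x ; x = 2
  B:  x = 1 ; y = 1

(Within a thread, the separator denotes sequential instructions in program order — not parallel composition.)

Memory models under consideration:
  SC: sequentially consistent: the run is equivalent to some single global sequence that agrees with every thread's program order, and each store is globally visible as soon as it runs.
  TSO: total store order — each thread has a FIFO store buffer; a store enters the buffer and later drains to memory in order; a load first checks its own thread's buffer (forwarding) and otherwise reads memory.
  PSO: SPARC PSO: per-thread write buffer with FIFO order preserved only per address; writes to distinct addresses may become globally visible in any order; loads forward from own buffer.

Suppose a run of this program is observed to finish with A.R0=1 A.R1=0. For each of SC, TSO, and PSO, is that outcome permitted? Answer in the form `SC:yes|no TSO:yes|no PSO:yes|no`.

SC:no TSO:no PSO:yes

outcome vector order: (A.R0,A.R1)
SC (3): (0,0), (0,1), (1,1)
TSO (3): (0,0), (0,1), (1,1)
PSO (4): (0,0), (0,1), (1,0), (1,1)
target (1,0) ∈ {PSO}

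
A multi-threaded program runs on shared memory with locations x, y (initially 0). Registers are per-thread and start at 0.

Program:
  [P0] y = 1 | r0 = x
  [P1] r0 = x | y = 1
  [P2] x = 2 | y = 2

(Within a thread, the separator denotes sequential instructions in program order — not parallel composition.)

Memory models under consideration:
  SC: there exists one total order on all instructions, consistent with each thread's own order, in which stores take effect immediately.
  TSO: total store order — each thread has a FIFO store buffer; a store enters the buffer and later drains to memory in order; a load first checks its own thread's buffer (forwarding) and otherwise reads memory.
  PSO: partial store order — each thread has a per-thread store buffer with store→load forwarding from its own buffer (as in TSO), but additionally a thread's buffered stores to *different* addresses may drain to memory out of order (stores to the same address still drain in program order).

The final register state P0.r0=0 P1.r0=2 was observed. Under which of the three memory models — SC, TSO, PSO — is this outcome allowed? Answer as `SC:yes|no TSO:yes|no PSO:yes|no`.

outcome vector order: (P0.r0,P1.r0)
SC: 4 outcomes — {<0 0>; <0 2>; <2 0>; <2 2>}
TSO: 4 outcomes — {<0 0>; <0 2>; <2 0>; <2 2>}
PSO: 4 outcomes — {<0 0>; <0 2>; <2 0>; <2 2>}
target <0 2> ∈ {SC,TSO,PSO}

SC:yes TSO:yes PSO:yes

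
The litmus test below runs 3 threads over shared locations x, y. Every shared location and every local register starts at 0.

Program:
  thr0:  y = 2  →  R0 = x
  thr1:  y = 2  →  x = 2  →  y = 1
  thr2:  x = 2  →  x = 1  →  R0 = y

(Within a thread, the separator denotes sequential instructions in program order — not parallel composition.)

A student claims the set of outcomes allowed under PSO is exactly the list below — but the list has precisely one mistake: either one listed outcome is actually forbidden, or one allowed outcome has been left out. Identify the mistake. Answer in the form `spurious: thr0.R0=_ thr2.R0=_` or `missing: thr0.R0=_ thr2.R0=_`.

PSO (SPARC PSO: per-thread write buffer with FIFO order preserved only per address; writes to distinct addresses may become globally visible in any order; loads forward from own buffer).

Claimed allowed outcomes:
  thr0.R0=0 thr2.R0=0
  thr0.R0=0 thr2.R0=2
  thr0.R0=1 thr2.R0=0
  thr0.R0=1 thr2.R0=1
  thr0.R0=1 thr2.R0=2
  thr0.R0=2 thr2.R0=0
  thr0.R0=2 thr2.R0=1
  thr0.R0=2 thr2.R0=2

missing: thr0.R0=0 thr2.R0=1

outcome vector order: (thr0.R0,thr2.R0)
PSO (9): (0,0), (0,1), (0,2), (1,0), (1,1), (1,2), (2,0), (2,1), (2,2)
PSO∖claimed = {(0,1)}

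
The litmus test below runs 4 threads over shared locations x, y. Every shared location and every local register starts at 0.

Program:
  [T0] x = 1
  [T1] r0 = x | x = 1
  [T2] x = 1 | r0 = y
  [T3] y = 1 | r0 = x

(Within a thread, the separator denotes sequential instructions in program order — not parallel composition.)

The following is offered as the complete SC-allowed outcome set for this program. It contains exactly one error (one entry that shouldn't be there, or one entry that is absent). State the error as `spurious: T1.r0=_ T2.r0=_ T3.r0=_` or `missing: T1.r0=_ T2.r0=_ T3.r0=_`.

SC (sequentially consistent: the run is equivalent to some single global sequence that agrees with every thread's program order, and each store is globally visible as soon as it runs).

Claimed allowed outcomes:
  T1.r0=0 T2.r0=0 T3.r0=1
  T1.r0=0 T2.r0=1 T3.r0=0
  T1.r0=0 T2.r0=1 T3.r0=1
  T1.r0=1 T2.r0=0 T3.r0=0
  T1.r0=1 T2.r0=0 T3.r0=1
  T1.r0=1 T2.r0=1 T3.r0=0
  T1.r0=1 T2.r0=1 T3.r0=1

outcome vector order: (T1.r0,T2.r0,T3.r0)
SC (6): <0 0 1> <0 1 0> <0 1 1> <1 0 1> <1 1 0> <1 1 1>
claimed∖SC = {<1 0 0>}

spurious: T1.r0=1 T2.r0=0 T3.r0=0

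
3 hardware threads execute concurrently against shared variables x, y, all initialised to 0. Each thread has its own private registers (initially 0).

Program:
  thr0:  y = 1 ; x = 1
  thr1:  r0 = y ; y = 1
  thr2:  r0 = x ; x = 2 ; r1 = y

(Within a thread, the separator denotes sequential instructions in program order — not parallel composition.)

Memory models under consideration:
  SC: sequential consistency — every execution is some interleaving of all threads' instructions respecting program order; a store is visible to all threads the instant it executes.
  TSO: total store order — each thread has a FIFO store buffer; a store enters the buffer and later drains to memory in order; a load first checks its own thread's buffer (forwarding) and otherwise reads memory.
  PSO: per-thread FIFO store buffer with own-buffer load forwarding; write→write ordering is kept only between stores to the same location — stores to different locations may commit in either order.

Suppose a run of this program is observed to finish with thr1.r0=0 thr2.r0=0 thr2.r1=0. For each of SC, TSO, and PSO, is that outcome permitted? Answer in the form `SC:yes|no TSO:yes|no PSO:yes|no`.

SC:yes TSO:yes PSO:yes

outcome vector order: (thr1.r0,thr2.r0,thr2.r1)
SC: 6 outcomes — {<0 0 0>; <0 0 1>; <0 1 1>; <1 0 0>; <1 0 1>; <1 1 1>}
TSO: 6 outcomes — {<0 0 0>; <0 0 1>; <0 1 1>; <1 0 0>; <1 0 1>; <1 1 1>}
PSO: 8 outcomes — {<0 0 0>; <0 0 1>; <0 1 0>; <0 1 1>; <1 0 0>; <1 0 1>; <1 1 0>; <1 1 1>}
target <0 0 0> ∈ {SC,TSO,PSO}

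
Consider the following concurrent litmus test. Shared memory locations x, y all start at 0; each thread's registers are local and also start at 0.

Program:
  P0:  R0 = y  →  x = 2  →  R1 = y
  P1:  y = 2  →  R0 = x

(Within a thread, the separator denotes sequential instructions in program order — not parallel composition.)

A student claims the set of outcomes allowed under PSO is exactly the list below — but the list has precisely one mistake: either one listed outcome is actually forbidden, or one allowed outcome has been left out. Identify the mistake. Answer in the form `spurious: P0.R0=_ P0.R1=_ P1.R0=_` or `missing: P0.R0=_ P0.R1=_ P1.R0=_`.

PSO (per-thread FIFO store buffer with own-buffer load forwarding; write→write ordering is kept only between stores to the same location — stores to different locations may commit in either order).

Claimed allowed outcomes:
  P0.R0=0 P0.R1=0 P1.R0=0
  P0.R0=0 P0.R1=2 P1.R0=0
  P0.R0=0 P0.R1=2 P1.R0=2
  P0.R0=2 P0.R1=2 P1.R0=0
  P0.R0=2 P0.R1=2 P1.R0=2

outcome vector order: (P0.R0,P0.R1,P1.R0)
under PSO → 000 002 020 022 220 222
PSO∖claimed = {002}

missing: P0.R0=0 P0.R1=0 P1.R0=2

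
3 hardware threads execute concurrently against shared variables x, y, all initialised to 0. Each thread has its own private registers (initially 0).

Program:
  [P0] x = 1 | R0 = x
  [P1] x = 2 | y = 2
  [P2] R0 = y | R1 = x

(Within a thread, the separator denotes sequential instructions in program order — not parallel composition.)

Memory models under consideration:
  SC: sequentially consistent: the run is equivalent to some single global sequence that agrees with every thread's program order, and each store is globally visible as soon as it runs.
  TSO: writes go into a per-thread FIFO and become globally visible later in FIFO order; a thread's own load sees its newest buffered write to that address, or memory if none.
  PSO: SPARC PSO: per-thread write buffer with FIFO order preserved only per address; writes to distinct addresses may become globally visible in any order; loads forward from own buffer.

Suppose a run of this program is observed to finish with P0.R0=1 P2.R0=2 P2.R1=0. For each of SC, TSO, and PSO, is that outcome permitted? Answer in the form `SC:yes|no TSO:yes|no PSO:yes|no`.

SC:no TSO:no PSO:yes

outcome vector order: (P0.R0,P2.R0,P2.R1)
SC: 9 outcomes — {(1,0,0), (1,0,1), (1,0,2), (1,2,1), (1,2,2), (2,0,0), (2,0,1), (2,0,2), (2,2,2)}
TSO: 9 outcomes — {(1,0,0), (1,0,1), (1,0,2), (1,2,1), (1,2,2), (2,0,0), (2,0,1), (2,0,2), (2,2,2)}
PSO: 12 outcomes — {(1,0,0), (1,0,1), (1,0,2), (1,2,0), (1,2,1), (1,2,2), (2,0,0), (2,0,1), (2,0,2), (2,2,0), (2,2,1), (2,2,2)}
target (1,2,0) ∈ {PSO}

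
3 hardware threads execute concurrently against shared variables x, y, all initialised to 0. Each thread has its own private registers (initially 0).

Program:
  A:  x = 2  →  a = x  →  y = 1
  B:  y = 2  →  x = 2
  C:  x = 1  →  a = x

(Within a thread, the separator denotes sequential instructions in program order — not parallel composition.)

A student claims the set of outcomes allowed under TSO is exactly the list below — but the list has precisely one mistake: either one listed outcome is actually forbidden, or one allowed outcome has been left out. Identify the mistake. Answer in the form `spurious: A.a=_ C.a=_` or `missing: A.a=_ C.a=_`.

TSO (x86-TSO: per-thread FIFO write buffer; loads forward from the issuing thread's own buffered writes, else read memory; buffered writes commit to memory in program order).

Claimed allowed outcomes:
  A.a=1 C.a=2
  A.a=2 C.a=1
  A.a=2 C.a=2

outcome vector order: (A.a,C.a)
TSO: 4 outcomes — {<1 1>; <1 2>; <2 1>; <2 2>}
TSO∖claimed = {<1 1>}

missing: A.a=1 C.a=1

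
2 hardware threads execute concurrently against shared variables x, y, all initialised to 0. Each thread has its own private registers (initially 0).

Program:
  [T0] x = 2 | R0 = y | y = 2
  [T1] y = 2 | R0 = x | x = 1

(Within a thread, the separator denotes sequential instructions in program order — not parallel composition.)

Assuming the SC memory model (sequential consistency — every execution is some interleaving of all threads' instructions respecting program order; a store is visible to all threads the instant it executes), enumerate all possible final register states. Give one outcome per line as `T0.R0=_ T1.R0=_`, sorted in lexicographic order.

outcome vector order: (T0.R0,T1.R0)
|SC outcomes| = 3

T0.R0=0 T1.R0=2
T0.R0=2 T1.R0=0
T0.R0=2 T1.R0=2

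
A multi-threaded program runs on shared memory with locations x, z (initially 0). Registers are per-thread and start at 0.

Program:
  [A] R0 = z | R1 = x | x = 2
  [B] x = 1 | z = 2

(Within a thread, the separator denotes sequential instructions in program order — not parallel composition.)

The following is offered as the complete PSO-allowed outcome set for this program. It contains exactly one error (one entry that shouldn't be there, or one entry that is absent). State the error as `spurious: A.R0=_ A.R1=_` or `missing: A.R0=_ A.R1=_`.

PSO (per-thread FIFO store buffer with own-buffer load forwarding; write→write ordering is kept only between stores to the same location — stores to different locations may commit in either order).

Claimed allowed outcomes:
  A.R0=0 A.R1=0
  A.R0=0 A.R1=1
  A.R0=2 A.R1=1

missing: A.R0=2 A.R1=0

outcome vector order: (A.R0,A.R1)
[PSO] allowed = {0/0; 0/1; 2/0; 2/1}
PSO∖claimed = {2/0}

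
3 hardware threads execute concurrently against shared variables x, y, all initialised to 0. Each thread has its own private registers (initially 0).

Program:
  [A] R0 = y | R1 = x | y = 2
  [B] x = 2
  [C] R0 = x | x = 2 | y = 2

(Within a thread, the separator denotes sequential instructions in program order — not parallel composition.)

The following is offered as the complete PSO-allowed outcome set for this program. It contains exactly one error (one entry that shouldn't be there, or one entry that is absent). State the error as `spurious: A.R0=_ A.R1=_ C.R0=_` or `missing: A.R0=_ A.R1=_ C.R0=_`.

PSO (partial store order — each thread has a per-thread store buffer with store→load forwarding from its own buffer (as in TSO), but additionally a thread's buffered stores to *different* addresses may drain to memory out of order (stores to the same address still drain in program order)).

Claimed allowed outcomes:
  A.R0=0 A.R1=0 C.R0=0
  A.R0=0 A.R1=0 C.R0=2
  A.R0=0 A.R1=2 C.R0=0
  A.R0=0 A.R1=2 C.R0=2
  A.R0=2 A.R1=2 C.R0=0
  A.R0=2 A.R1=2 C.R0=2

missing: A.R0=2 A.R1=0 C.R0=0

outcome vector order: (A.R0,A.R1,C.R0)
[PSO] allowed = {000; 002; 020; 022; 200; 220; 222}
PSO∖claimed = {200}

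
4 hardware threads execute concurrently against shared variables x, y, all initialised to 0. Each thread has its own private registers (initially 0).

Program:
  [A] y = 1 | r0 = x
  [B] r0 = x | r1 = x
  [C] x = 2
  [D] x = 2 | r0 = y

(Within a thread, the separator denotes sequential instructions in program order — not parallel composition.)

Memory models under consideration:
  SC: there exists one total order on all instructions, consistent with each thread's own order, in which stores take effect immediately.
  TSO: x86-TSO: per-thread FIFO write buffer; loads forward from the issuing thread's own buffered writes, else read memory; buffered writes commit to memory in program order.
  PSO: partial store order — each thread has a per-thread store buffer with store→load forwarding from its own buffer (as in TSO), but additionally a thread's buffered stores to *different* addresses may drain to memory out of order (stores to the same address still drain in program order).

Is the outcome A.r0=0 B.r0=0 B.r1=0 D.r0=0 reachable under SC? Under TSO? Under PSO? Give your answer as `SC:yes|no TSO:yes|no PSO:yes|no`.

outcome vector order: (A.r0,B.r0,B.r1,D.r0)
[SC] allowed = {(0,0,0,1), (0,0,2,1), (0,2,2,1), (2,0,0,0), (2,0,0,1), (2,0,2,0), (2,0,2,1), (2,2,2,0), (2,2,2,1)}
[TSO] allowed = {(0,0,0,0), (0,0,0,1), (0,0,2,0), (0,0,2,1), (0,2,2,0), (0,2,2,1), (2,0,0,0), (2,0,0,1), (2,0,2,0), (2,0,2,1), (2,2,2,0), (2,2,2,1)}
[PSO] allowed = {(0,0,0,0), (0,0,0,1), (0,0,2,0), (0,0,2,1), (0,2,2,0), (0,2,2,1), (2,0,0,0), (2,0,0,1), (2,0,2,0), (2,0,2,1), (2,2,2,0), (2,2,2,1)}
target (0,0,0,0) ∈ {TSO,PSO}

SC:no TSO:yes PSO:yes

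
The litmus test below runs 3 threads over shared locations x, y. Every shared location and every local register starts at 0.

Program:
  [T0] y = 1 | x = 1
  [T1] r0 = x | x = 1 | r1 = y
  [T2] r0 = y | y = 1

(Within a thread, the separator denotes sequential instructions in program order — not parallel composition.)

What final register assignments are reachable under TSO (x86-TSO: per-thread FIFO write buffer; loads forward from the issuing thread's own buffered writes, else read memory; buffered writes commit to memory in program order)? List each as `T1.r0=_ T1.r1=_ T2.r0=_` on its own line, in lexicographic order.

T1.r0=0 T1.r1=0 T2.r0=0
T1.r0=0 T1.r1=0 T2.r0=1
T1.r0=0 T1.r1=1 T2.r0=0
T1.r0=0 T1.r1=1 T2.r0=1
T1.r0=1 T1.r1=1 T2.r0=0
T1.r0=1 T1.r1=1 T2.r0=1

outcome vector order: (T1.r0,T1.r1,T2.r0)
|TSO outcomes| = 6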